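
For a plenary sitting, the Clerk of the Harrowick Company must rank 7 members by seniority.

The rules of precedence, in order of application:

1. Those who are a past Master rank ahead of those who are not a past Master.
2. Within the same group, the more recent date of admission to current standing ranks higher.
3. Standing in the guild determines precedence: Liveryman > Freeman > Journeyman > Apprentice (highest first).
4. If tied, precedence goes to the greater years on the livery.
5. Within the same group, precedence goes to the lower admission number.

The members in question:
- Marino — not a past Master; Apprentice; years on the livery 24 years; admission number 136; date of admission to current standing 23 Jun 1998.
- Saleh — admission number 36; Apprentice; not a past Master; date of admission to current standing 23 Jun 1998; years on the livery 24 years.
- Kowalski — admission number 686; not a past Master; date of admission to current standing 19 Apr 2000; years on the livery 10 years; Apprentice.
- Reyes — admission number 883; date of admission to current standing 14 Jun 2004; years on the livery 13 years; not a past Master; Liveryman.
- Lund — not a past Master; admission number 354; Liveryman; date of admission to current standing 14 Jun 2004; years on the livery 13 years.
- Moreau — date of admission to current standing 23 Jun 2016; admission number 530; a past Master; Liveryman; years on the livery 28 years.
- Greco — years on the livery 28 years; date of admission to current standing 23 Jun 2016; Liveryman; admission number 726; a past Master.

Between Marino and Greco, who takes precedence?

By the first rule: Moreau and Greco (both a past Master); then Lund, Reyes, Kowalski, Saleh and Marino (each not a past Master).
Moreau and Greco both have date of admission to current standing 23 Jun 2016, so the next rule applies.
Moreau and Greco are each Liveryman, so the next rule applies.
Moreau and Greco both have years on the livery 28 years, so the next rule applies.
Among Moreau and Greco, by admission number (lower first): Moreau (530) before Greco (726).
Among Lund, Reyes, Kowalski, Saleh and Marino, by date of admission to current standing (later first): Lund and Reyes (14 Jun 2004) before Kowalski (19 Apr 2000) before Saleh and Marino (23 Jun 1998).
Lund and Reyes are each Liveryman, so the next rule applies.
Lund and Reyes both have years on the livery 13 years, so the next rule applies.
Among Lund and Reyes, by admission number (lower first): Lund (354) before Reyes (883).
Saleh and Marino are each Apprentice, so the next rule applies.
Saleh and Marino both have years on the livery 24 years, so the next rule applies.
Among Saleh and Marino, by admission number (lower first): Saleh (36) before Marino (136).
So Greco takes precedence.

Greco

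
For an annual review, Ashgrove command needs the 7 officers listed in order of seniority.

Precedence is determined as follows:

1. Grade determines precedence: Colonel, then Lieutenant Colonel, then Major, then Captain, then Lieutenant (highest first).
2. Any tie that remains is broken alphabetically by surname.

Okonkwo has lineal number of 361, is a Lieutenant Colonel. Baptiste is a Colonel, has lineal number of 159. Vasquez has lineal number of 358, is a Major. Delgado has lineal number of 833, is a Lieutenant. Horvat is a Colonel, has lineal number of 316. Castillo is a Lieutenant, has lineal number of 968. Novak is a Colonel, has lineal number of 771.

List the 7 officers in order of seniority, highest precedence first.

By grade: Baptiste, Horvat and Novak (Colonel); then Okonkwo (Lieutenant Colonel); then Vasquez (Major); then Castillo and Delgado (Lieutenant).
Among Baptiste, Horvat and Novak, alphabetically by surname: Baptiste before Horvat before Novak.
Among Castillo and Delgado, alphabetically by surname: Castillo before Delgado.
Full order: Baptiste, Horvat, Novak, Okonkwo, Vasquez, Castillo, Delgado.

Baptiste, Horvat, Novak, Okonkwo, Vasquez, Castillo, Delgado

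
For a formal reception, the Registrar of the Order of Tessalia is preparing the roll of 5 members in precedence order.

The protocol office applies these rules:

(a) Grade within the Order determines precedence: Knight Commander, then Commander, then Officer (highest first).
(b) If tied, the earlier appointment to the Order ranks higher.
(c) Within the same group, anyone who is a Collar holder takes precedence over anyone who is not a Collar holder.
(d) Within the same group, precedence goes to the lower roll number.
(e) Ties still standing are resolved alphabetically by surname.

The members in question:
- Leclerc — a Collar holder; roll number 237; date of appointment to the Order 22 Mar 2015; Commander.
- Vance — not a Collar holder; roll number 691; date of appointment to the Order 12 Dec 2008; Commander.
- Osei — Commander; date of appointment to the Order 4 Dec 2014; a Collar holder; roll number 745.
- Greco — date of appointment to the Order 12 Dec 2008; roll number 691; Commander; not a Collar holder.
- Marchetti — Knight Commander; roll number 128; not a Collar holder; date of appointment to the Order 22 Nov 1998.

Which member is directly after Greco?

By grade within the Order: Marchetti (Knight Commander); then Greco, Vance, Osei and Leclerc (Commander).
Among Greco, Vance, Osei and Leclerc, by date of appointment to the Order (earlier first): Greco and Vance (12 Dec 2008) before Osei (4 Dec 2014) before Leclerc (22 Mar 2015).
Greco and Vance are each not a Collar holder, so the next rule applies.
Greco and Vance both have roll number 691, so the next rule applies.
Among Greco and Vance, alphabetically by surname: Greco before Vance.
Order: Marchetti, Greco, Vance, Osei, Leclerc.

Vance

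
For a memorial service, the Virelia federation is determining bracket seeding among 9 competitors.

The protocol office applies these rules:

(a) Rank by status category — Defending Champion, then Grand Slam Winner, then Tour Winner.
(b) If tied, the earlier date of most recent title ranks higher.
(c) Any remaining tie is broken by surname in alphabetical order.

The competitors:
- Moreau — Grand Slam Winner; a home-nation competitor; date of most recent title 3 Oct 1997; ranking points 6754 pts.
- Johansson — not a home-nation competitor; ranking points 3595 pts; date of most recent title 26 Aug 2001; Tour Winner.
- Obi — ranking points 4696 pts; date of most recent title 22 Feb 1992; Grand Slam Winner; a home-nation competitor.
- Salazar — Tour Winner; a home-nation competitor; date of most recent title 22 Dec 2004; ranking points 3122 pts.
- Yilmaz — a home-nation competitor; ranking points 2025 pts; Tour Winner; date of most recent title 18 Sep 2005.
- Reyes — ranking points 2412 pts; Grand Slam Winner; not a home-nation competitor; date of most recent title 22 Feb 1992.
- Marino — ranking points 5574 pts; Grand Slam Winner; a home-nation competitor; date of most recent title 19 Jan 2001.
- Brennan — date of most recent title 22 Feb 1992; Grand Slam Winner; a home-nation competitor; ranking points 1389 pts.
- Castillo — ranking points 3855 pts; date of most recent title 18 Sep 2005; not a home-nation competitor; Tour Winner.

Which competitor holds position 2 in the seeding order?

Obi

By status category: Brennan, Obi, Reyes, Moreau and Marino (Grand Slam Winner); then Johansson, Salazar, Castillo and Yilmaz (Tour Winner).
Among Brennan, Obi, Reyes, Moreau and Marino, by date of most recent title (earlier first): Brennan, Obi and Reyes (22 Feb 1992) before Moreau (3 Oct 1997) before Marino (19 Jan 2001).
Among Brennan, Obi and Reyes, alphabetically by surname: Brennan before Obi before Reyes.
Among Johansson, Salazar, Castillo and Yilmaz, by date of most recent title (earlier first): Johansson (26 Aug 2001) before Salazar (22 Dec 2004) before Castillo and Yilmaz (18 Sep 2005).
Among Castillo and Yilmaz, alphabetically by surname: Castillo before Yilmaz.
Order: Brennan, Obi, Reyes, Moreau, Marino, Johansson, Salazar, Castillo, Yilmaz.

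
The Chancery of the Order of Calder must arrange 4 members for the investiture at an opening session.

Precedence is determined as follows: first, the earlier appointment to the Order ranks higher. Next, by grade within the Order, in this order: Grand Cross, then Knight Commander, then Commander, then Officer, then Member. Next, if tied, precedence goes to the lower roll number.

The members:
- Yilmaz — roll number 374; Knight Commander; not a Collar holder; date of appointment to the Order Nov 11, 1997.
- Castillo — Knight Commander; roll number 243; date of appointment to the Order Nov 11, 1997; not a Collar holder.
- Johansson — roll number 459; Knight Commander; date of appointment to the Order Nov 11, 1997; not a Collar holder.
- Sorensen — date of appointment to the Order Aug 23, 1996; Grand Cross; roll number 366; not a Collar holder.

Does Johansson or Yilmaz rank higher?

Yilmaz

By date of appointment to the Order (earlier first): Sorensen (Aug 23, 1996); then Castillo, Yilmaz and Johansson (each Nov 11, 1997).
Castillo, Yilmaz and Johansson are each Knight Commander, so the next rule applies.
Among Castillo, Yilmaz and Johansson, by roll number (lower first): Castillo (243) before Yilmaz (374) before Johansson (459).
So Yilmaz takes precedence.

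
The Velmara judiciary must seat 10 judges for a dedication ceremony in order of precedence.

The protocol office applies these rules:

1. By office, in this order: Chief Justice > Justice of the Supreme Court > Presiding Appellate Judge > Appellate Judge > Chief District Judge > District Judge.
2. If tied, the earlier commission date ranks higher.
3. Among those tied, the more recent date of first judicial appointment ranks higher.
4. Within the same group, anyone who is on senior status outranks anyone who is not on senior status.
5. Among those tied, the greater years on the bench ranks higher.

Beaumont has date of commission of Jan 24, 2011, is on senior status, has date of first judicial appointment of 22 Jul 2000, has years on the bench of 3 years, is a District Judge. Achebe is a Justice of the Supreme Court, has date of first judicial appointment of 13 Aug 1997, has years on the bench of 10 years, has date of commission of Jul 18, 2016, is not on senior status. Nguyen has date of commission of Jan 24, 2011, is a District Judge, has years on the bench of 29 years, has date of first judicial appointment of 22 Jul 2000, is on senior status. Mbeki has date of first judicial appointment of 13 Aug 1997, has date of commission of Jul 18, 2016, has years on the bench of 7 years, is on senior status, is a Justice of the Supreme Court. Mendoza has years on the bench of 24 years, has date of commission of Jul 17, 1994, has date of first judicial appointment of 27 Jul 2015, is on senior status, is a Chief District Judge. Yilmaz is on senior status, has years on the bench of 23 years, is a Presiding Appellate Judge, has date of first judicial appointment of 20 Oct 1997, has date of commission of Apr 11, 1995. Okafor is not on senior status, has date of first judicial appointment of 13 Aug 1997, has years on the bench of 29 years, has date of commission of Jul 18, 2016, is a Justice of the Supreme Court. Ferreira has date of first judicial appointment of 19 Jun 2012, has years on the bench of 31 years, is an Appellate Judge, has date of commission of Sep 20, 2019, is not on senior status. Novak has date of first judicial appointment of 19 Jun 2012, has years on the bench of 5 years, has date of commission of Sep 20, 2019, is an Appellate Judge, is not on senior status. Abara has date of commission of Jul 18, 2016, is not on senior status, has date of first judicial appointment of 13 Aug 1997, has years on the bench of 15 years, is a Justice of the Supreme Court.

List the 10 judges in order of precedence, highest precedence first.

Mbeki, Okafor, Abara, Achebe, Yilmaz, Ferreira, Novak, Mendoza, Nguyen, Beaumont

By office: Mbeki, Okafor, Abara and Achebe (Justice of the Supreme Court); then Yilmaz (Presiding Appellate Judge); then Ferreira and Novak (Appellate Judge); then Mendoza (Chief District Judge); then Nguyen and Beaumont (District Judge).
Mbeki, Okafor, Abara and Achebe all have date of commission Jul 18, 2016, so the next rule applies.
Mbeki, Okafor, Abara and Achebe all have date of first judicial appointment 13 Aug 1997, so the next rule applies.
Among Mbeki, Okafor, Abara and Achebe, on senior status before not on senior status: Mbeki (on senior status) before Okafor, Abara and Achebe (not on senior status).
Among Okafor, Abara and Achebe, by years on the bench (higher first): Okafor (29 years) before Abara (15 years) before Achebe (10 years).
Ferreira and Novak both have date of commission Sep 20, 2019, so the next rule applies.
Ferreira and Novak both have date of first judicial appointment 19 Jun 2012, so the next rule applies.
Ferreira and Novak are each not on senior status, so the next rule applies.
Among Ferreira and Novak, by years on the bench (higher first): Ferreira (31 years) before Novak (5 years).
Nguyen and Beaumont both have date of commission Jan 24, 2011, so the next rule applies.
Nguyen and Beaumont both have date of first judicial appointment 22 Jul 2000, so the next rule applies.
Nguyen and Beaumont are each on senior status, so the next rule applies.
Among Nguyen and Beaumont, by years on the bench (higher first): Nguyen (29 years) before Beaumont (3 years).
Full order: Mbeki, Okafor, Abara, Achebe, Yilmaz, Ferreira, Novak, Mendoza, Nguyen, Beaumont.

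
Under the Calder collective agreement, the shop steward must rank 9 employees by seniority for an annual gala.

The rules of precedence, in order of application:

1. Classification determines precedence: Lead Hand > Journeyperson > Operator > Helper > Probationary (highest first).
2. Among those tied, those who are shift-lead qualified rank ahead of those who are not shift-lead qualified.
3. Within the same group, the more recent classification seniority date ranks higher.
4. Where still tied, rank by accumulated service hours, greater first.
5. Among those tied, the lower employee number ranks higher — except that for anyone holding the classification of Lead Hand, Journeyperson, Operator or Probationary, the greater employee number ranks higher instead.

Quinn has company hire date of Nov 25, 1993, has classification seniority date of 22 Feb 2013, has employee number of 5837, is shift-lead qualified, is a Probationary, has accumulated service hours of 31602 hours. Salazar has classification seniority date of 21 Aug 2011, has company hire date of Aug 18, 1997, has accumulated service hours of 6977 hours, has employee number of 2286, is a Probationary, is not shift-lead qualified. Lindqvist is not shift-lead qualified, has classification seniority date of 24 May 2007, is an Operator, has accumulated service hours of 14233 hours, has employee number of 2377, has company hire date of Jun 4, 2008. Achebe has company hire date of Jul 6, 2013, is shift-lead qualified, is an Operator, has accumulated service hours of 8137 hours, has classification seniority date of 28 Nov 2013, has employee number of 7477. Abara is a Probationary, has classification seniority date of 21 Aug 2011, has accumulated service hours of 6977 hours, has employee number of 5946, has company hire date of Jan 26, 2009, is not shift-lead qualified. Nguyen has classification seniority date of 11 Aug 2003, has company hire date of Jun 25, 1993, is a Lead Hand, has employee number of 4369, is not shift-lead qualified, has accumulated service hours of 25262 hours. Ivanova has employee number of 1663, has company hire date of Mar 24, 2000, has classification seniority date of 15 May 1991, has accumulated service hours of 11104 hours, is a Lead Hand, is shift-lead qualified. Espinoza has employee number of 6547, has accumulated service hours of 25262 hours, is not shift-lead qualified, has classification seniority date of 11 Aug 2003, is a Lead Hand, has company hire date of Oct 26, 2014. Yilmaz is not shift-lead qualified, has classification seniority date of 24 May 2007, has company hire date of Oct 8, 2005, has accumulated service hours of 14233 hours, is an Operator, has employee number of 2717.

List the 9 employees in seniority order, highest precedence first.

Ivanova, Espinoza, Nguyen, Achebe, Yilmaz, Lindqvist, Quinn, Abara, Salazar

By classification: Ivanova, Espinoza and Nguyen (Lead Hand); then Achebe, Yilmaz and Lindqvist (Operator); then Quinn, Abara and Salazar (Probationary).
Among Ivanova, Espinoza and Nguyen, shift-lead qualified before not shift-lead qualified: Ivanova (shift-lead qualified) before Espinoza and Nguyen (not shift-lead qualified).
Espinoza and Nguyen both have classification seniority date 11 Aug 2003, so the next rule applies.
Espinoza and Nguyen both have accumulated service hours 25262 hours, so the next rule applies.
Among Espinoza and Nguyen, by employee number (higher first) (reversed rule for this group): Espinoza (6547) before Nguyen (4369).
Among Achebe, Yilmaz and Lindqvist, shift-lead qualified before not shift-lead qualified: Achebe (shift-lead qualified) before Yilmaz and Lindqvist (not shift-lead qualified).
Yilmaz and Lindqvist both have classification seniority date 24 May 2007, so the next rule applies.
Yilmaz and Lindqvist both have accumulated service hours 14233 hours, so the next rule applies.
Among Yilmaz and Lindqvist, by employee number (higher first) (reversed rule for this group): Yilmaz (2717) before Lindqvist (2377).
Among Quinn, Abara and Salazar, shift-lead qualified before not shift-lead qualified: Quinn (shift-lead qualified) before Abara and Salazar (not shift-lead qualified).
Abara and Salazar both have classification seniority date 21 Aug 2011, so the next rule applies.
Abara and Salazar both have accumulated service hours 6977 hours, so the next rule applies.
Among Abara and Salazar, by employee number (higher first) (reversed rule for this group): Abara (5946) before Salazar (2286).
Full order: Ivanova, Espinoza, Nguyen, Achebe, Yilmaz, Lindqvist, Quinn, Abara, Salazar.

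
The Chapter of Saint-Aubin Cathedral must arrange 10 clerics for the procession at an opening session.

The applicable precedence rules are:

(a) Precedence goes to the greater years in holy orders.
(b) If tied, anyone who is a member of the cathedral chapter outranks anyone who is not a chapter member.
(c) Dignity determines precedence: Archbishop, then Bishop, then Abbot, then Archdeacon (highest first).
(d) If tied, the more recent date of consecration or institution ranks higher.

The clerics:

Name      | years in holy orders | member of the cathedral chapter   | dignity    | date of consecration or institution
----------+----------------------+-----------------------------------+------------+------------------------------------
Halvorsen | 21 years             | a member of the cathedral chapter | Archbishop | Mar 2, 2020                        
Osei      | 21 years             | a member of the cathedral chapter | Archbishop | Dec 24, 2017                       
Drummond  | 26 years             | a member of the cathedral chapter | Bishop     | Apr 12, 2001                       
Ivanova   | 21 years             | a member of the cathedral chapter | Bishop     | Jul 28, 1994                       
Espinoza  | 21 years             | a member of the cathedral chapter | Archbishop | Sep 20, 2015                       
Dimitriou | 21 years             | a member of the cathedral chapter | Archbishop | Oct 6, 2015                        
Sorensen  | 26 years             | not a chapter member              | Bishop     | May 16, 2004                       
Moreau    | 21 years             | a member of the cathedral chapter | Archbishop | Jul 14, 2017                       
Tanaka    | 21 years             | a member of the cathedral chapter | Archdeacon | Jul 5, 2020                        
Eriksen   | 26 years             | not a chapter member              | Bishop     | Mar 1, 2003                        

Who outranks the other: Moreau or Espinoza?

Moreau

By years in holy orders (higher first): Drummond, Sorensen and Eriksen (each 26 years); then Halvorsen, Osei, Moreau, Dimitriou, Espinoza, Ivanova and Tanaka (each 21 years).
Among Drummond, Sorensen and Eriksen, a member of the cathedral chapter before not a chapter member: Drummond (a member of the cathedral chapter) before Sorensen and Eriksen (not a chapter member).
Sorensen and Eriksen are each Bishop, so the next rule applies.
Among Sorensen and Eriksen, by date of consecration or institution (later first): Sorensen (May 16, 2004) before Eriksen (Mar 1, 2003).
Halvorsen, Osei, Moreau, Dimitriou, Espinoza, Ivanova and Tanaka are each a member of the cathedral chapter, so the next rule applies.
Among Halvorsen, Osei, Moreau, Dimitriou, Espinoza, Ivanova and Tanaka, by dignity: Halvorsen, Osei, Moreau, Dimitriou and Espinoza (Archbishop) before Ivanova (Bishop) before Tanaka (Archdeacon).
Among Halvorsen, Osei, Moreau, Dimitriou and Espinoza, by date of consecration or institution (later first): Halvorsen (Mar 2, 2020) before Osei (Dec 24, 2017) before Moreau (Jul 14, 2017) before Dimitriou (Oct 6, 2015) before Espinoza (Sep 20, 2015).
So Moreau takes precedence.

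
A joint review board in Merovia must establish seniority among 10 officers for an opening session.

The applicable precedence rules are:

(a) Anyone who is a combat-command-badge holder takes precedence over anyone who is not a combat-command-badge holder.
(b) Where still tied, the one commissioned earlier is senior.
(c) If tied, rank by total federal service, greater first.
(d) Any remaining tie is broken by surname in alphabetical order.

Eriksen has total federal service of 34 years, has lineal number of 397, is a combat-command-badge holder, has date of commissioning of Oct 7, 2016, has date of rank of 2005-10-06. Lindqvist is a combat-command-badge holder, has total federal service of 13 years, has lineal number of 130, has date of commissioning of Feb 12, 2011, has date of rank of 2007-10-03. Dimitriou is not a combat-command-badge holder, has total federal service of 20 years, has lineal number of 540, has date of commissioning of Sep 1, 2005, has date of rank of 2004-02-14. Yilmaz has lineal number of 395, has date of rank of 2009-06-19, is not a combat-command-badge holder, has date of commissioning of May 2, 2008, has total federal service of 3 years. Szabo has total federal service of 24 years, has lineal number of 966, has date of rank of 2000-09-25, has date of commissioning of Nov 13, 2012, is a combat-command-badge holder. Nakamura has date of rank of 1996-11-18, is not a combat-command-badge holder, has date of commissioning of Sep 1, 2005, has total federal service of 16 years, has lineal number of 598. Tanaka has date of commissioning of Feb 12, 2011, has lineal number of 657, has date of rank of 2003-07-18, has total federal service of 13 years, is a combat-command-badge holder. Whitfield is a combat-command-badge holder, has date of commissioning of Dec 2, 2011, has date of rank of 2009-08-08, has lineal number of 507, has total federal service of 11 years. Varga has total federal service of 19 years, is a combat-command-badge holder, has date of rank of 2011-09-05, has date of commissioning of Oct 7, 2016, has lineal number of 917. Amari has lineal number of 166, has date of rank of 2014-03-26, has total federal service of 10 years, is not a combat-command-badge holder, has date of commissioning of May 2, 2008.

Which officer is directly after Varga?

By the first rule: Lindqvist, Tanaka, Whitfield, Szabo, Eriksen and Varga (each a combat-command-badge holder); then Dimitriou, Nakamura, Amari and Yilmaz (each not a combat-command-badge holder).
Among Lindqvist, Tanaka, Whitfield, Szabo, Eriksen and Varga, by date of commissioning (earlier first): Lindqvist and Tanaka (Feb 12, 2011) before Whitfield (Dec 2, 2011) before Szabo (Nov 13, 2012) before Eriksen and Varga (Oct 7, 2016).
Lindqvist and Tanaka both have total federal service 13 years, so the next rule applies.
Among Lindqvist and Tanaka, alphabetically by surname: Lindqvist before Tanaka.
Among Eriksen and Varga, by total federal service (higher first): Eriksen (34 years) before Varga (19 years).
Among Dimitriou, Nakamura, Amari and Yilmaz, by date of commissioning (earlier first): Dimitriou and Nakamura (Sep 1, 2005) before Amari and Yilmaz (May 2, 2008).
Among Dimitriou and Nakamura, by total federal service (higher first): Dimitriou (20 years) before Nakamura (16 years).
Among Amari and Yilmaz, by total federal service (higher first): Amari (10 years) before Yilmaz (3 years).
Order: Lindqvist, Tanaka, Whitfield, Szabo, Eriksen, Varga, Dimitriou, Nakamura, Amari, Yilmaz.

Dimitriou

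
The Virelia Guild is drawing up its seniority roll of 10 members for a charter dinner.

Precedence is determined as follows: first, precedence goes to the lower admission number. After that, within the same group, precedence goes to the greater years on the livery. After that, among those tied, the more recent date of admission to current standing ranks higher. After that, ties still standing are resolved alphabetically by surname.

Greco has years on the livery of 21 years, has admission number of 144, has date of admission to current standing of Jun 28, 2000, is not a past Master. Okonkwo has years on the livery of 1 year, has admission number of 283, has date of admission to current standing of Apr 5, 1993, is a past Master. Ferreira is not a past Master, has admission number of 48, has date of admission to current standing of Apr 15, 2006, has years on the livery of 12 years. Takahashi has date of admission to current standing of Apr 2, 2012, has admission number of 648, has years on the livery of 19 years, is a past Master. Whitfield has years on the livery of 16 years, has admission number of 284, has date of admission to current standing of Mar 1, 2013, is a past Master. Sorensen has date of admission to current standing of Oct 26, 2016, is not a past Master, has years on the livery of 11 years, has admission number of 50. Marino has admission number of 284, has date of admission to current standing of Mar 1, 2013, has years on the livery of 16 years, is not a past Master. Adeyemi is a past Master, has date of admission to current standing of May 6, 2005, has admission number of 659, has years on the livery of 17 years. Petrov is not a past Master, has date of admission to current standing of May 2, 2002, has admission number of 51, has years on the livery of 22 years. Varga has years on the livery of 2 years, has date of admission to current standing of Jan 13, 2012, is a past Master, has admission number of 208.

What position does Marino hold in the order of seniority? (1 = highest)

7

By admission number (lower first): Ferreira (48); then Sorensen (50); then Petrov (51); then Greco (144); then Varga (208); then Okonkwo (283); then Marino and Whitfield (both 284); then Takahashi (648); then Adeyemi (659).
Marino and Whitfield both have years on the livery 16 years, so the next rule applies.
Marino and Whitfield both have date of admission to current standing Mar 1, 2013, so the next rule applies.
Among Marino and Whitfield, alphabetically by surname: Marino before Whitfield.
Order: Ferreira, Sorensen, Petrov, Greco, Varga, Okonkwo, Marino, Whitfield, Takahashi, Adeyemi. So position 7.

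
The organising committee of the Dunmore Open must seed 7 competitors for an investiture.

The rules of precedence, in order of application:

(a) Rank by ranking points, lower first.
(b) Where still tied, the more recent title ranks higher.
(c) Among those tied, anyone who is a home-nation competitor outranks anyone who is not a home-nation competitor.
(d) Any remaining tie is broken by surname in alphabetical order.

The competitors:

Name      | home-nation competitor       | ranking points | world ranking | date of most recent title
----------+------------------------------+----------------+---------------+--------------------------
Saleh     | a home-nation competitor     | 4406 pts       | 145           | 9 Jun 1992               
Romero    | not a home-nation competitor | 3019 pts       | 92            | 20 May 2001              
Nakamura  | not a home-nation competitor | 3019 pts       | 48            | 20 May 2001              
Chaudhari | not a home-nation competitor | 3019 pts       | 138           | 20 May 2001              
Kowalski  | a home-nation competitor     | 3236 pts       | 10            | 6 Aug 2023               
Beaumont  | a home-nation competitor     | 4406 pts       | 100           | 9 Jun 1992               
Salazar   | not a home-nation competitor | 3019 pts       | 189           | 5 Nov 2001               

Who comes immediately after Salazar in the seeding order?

By ranking points (lower first): Salazar, Chaudhari, Nakamura and Romero (each 3019 pts); then Kowalski (3236 pts); then Beaumont and Saleh (both 4406 pts).
Among Salazar, Chaudhari, Nakamura and Romero, by date of most recent title (later first): Salazar (5 Nov 2001) before Chaudhari, Nakamura and Romero (20 May 2001).
Chaudhari, Nakamura and Romero are each not a home-nation competitor, so the next rule applies.
Among Chaudhari, Nakamura and Romero, alphabetically by surname: Chaudhari before Nakamura before Romero.
Beaumont and Saleh both have date of most recent title 9 Jun 1992, so the next rule applies.
Beaumont and Saleh are each a home-nation competitor, so the next rule applies.
Among Beaumont and Saleh, alphabetically by surname: Beaumont before Saleh.
Order: Salazar, Chaudhari, Nakamura, Romero, Kowalski, Beaumont, Saleh.

Chaudhari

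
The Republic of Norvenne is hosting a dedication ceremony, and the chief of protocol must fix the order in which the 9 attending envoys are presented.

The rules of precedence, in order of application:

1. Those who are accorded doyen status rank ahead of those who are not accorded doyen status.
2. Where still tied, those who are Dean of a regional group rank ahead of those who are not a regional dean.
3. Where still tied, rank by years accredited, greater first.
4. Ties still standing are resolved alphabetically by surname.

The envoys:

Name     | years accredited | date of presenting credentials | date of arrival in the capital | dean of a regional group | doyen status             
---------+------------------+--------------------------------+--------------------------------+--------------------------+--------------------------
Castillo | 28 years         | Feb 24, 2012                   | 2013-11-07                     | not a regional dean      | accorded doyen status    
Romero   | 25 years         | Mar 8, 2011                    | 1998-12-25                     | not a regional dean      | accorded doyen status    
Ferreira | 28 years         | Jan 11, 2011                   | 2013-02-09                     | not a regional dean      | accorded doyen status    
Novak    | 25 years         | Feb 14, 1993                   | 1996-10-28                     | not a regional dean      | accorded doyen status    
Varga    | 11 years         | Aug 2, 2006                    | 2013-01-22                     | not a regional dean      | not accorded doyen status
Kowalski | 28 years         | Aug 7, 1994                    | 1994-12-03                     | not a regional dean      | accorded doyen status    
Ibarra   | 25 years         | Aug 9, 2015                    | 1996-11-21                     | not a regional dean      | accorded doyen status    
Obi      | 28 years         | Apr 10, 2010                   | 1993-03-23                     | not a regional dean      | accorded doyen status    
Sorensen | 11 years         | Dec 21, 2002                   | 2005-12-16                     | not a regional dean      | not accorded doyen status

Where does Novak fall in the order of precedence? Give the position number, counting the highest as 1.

6

By the first rule: Castillo, Ferreira, Kowalski, Obi, Ibarra, Novak and Romero (each accorded doyen status); then Sorensen and Varga (both not accorded doyen status).
Castillo, Ferreira, Kowalski, Obi, Ibarra, Novak and Romero are each not a regional dean, so the next rule applies.
Among Castillo, Ferreira, Kowalski, Obi, Ibarra, Novak and Romero, by years accredited (higher first): Castillo, Ferreira, Kowalski and Obi (28 years) before Ibarra, Novak and Romero (25 years).
Among Castillo, Ferreira, Kowalski and Obi, alphabetically by surname: Castillo before Ferreira before Kowalski before Obi.
Among Ibarra, Novak and Romero, alphabetically by surname: Ibarra before Novak before Romero.
Sorensen and Varga are each not a regional dean, so the next rule applies.
Sorensen and Varga both have years accredited 11 years, so the next rule applies.
Among Sorensen and Varga, alphabetically by surname: Sorensen before Varga.
Order: Castillo, Ferreira, Kowalski, Obi, Ibarra, Novak, Romero, Sorensen, Varga. So position 6.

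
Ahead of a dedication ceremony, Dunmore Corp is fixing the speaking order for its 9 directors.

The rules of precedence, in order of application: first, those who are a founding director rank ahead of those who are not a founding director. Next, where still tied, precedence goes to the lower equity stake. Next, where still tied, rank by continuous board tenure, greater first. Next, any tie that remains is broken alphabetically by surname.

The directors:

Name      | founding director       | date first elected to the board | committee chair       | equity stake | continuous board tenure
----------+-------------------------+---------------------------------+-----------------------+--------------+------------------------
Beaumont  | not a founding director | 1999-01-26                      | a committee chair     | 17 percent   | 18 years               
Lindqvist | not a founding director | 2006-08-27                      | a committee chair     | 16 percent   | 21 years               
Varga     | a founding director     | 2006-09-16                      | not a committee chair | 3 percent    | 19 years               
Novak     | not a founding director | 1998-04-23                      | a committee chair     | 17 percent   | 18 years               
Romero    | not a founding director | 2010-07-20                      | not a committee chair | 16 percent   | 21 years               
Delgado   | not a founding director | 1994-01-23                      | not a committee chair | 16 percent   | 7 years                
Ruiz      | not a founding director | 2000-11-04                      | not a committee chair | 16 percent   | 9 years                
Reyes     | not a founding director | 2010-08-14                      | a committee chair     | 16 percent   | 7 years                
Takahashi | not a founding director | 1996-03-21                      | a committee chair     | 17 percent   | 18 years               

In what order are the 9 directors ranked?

Varga, Lindqvist, Romero, Ruiz, Delgado, Reyes, Beaumont, Novak, Takahashi

By the first rule: Varga (a founding director); then Lindqvist, Romero, Ruiz, Delgado, Reyes, Beaumont, Novak and Takahashi (each not a founding director).
Among Lindqvist, Romero, Ruiz, Delgado, Reyes, Beaumont, Novak and Takahashi, by equity stake (lower first): Lindqvist, Romero, Ruiz, Delgado and Reyes (16 percent) before Beaumont, Novak and Takahashi (17 percent).
Among Lindqvist, Romero, Ruiz, Delgado and Reyes, by continuous board tenure (higher first): Lindqvist and Romero (21 years) before Ruiz (9 years) before Delgado and Reyes (7 years).
Among Lindqvist and Romero, alphabetically by surname: Lindqvist before Romero.
Among Delgado and Reyes, alphabetically by surname: Delgado before Reyes.
Beaumont, Novak and Takahashi all have continuous board tenure 18 years, so the next rule applies.
Among Beaumont, Novak and Takahashi, alphabetically by surname: Beaumont before Novak before Takahashi.
Full order: Varga, Lindqvist, Romero, Ruiz, Delgado, Reyes, Beaumont, Novak, Takahashi.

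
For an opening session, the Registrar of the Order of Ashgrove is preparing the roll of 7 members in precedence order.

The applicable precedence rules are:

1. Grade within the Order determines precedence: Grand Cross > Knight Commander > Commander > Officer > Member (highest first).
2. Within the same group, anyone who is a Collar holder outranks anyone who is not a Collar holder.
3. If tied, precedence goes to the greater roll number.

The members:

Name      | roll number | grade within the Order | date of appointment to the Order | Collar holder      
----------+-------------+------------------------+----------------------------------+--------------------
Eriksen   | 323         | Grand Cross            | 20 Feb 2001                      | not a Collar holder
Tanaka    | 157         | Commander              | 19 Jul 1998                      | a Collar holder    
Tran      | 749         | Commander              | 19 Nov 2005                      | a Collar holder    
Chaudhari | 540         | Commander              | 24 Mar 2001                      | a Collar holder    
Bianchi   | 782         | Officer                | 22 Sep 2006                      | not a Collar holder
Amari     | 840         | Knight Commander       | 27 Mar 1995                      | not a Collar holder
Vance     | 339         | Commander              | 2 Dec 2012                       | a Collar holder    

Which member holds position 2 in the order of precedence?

Amari

By grade within the Order: Eriksen (Grand Cross); then Amari (Knight Commander); then Tran, Chaudhari, Vance and Tanaka (Commander); then Bianchi (Officer).
Tran, Chaudhari, Vance and Tanaka are each a Collar holder, so the next rule applies.
Among Tran, Chaudhari, Vance and Tanaka, by roll number (higher first): Tran (749) before Chaudhari (540) before Vance (339) before Tanaka (157).
Order: Eriksen, Amari, Tran, Chaudhari, Vance, Tanaka, Bianchi.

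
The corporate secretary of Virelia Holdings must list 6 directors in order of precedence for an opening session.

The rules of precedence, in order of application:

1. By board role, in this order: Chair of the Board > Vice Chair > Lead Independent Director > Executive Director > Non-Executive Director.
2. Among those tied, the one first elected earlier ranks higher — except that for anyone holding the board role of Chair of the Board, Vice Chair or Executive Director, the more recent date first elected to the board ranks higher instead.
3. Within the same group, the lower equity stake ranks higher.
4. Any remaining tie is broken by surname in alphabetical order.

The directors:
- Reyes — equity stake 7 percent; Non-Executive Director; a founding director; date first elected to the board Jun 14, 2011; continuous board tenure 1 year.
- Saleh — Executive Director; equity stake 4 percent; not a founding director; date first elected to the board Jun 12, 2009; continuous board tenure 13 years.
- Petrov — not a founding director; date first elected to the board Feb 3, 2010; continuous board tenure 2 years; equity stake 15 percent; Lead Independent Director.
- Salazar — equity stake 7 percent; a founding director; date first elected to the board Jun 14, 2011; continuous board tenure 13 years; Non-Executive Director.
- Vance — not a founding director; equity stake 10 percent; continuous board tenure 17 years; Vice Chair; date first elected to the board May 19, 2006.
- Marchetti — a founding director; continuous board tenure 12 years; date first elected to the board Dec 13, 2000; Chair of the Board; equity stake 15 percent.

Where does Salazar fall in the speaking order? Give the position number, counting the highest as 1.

By board role: Marchetti (Chair of the Board); then Vance (Vice Chair); then Petrov (Lead Independent Director); then Saleh (Executive Director); then Reyes and Salazar (Non-Executive Director).
Reyes and Salazar both have date first elected to the board Jun 14, 2011, so the next rule applies.
Reyes and Salazar both have equity stake 7 percent, so the next rule applies.
Among Reyes and Salazar, alphabetically by surname: Reyes before Salazar.
Order: Marchetti, Vance, Petrov, Saleh, Reyes, Salazar. So position 6.

6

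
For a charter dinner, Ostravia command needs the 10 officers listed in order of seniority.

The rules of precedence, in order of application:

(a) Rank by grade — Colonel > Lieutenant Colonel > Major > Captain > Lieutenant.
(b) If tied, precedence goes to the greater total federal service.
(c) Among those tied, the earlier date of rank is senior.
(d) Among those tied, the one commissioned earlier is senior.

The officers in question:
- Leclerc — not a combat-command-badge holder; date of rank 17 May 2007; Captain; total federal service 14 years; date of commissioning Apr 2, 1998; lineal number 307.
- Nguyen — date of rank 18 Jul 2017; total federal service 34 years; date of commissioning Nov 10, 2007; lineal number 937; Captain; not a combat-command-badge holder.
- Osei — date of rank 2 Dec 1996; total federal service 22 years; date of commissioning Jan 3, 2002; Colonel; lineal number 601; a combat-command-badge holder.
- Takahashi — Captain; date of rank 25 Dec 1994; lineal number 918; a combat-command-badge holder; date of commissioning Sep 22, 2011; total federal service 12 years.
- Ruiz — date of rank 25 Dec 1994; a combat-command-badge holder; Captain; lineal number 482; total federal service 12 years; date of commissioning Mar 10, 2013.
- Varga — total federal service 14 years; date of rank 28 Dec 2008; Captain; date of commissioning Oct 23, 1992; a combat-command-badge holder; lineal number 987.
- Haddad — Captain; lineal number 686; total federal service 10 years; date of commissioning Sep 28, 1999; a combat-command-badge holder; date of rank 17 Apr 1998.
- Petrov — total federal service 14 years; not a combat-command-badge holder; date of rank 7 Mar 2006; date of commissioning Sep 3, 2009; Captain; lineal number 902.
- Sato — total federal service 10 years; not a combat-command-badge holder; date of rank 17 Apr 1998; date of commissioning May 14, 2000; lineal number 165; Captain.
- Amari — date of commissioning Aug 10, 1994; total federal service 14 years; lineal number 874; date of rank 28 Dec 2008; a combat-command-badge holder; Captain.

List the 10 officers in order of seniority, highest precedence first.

By grade: Osei (Colonel); then Nguyen, Petrov, Leclerc, Varga, Amari, Takahashi, Ruiz, Haddad and Sato (Captain).
Among Nguyen, Petrov, Leclerc, Varga, Amari, Takahashi, Ruiz, Haddad and Sato, by total federal service (higher first): Nguyen (34 years) before Petrov, Leclerc, Varga and Amari (14 years) before Takahashi and Ruiz (12 years) before Haddad and Sato (10 years).
Among Petrov, Leclerc, Varga and Amari, by date of rank (earlier first): Petrov (7 Mar 2006) before Leclerc (17 May 2007) before Varga and Amari (28 Dec 2008).
Among Varga and Amari, by date of commissioning (earlier first): Varga (Oct 23, 1992) before Amari (Aug 10, 1994).
Takahashi and Ruiz both have date of rank 25 Dec 1994, so the next rule applies.
Among Takahashi and Ruiz, by date of commissioning (earlier first): Takahashi (Sep 22, 2011) before Ruiz (Mar 10, 2013).
Haddad and Sato both have date of rank 17 Apr 1998, so the next rule applies.
Among Haddad and Sato, by date of commissioning (earlier first): Haddad (Sep 28, 1999) before Sato (May 14, 2000).
Full order: Osei, Nguyen, Petrov, Leclerc, Varga, Amari, Takahashi, Ruiz, Haddad, Sato.

Osei, Nguyen, Petrov, Leclerc, Varga, Amari, Takahashi, Ruiz, Haddad, Sato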